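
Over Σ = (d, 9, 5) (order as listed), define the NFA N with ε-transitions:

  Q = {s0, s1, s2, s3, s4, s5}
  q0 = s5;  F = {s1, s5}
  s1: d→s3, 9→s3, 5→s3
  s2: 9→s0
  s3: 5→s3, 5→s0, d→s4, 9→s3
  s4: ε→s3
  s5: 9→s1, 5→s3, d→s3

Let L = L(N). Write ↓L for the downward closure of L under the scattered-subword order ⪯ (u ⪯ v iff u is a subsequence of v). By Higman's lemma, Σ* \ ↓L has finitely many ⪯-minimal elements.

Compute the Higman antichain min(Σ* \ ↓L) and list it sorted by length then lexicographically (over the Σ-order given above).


|Q|=6, |F|=2, |δ|=12 (1 ε).
min D↑ (3 st, q0=0, F={1}): 0:d→1,9→2,5→1 1:d→1,9→1,5→1 2:d→1,9→1,5→1 [Hopcroft].
'd': |S_i|=[5, 3] end={s0,s3,s4} — reject; 1/1 deletions ∈↓L.
'5': N↓-sim [5, 3] end={s0,s3,s4} ∉↓L; 1/1 deletions ∈↓L.
'99': N↓-sim [5, 4, 3] end={s0,s3,s4} ∉↓L; 2/2 del acc.
3 words, ⪯-incomp.

Antichain: [d, 5, 99].


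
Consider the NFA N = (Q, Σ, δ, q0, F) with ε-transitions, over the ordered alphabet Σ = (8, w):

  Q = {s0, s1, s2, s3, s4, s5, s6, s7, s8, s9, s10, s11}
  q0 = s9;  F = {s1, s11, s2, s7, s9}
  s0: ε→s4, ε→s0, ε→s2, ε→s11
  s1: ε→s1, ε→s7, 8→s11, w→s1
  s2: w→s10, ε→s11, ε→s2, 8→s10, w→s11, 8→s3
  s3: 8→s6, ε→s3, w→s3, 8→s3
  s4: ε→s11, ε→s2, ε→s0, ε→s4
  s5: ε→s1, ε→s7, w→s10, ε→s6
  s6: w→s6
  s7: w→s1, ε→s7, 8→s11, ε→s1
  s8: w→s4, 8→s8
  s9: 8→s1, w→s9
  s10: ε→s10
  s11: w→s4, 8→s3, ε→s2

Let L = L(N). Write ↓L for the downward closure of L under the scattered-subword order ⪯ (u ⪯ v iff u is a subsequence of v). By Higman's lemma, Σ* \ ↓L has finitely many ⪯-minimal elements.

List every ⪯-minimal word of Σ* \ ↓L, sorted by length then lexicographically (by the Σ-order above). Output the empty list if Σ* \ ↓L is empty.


Antichain: [888].

|Q|=12, |F|=5, |δ|=39 (20 ε).
min D↑ (4 st, q0=0, F={3}): 0:8→1,w→0 1:8→2,w→1 2:8→3,w→2 3:8→3,w→3.
'888': run [10, 9, 7, 3] end={s10,s3,s6} ∉↓L; 3/3 del acc.
1 obstructions.


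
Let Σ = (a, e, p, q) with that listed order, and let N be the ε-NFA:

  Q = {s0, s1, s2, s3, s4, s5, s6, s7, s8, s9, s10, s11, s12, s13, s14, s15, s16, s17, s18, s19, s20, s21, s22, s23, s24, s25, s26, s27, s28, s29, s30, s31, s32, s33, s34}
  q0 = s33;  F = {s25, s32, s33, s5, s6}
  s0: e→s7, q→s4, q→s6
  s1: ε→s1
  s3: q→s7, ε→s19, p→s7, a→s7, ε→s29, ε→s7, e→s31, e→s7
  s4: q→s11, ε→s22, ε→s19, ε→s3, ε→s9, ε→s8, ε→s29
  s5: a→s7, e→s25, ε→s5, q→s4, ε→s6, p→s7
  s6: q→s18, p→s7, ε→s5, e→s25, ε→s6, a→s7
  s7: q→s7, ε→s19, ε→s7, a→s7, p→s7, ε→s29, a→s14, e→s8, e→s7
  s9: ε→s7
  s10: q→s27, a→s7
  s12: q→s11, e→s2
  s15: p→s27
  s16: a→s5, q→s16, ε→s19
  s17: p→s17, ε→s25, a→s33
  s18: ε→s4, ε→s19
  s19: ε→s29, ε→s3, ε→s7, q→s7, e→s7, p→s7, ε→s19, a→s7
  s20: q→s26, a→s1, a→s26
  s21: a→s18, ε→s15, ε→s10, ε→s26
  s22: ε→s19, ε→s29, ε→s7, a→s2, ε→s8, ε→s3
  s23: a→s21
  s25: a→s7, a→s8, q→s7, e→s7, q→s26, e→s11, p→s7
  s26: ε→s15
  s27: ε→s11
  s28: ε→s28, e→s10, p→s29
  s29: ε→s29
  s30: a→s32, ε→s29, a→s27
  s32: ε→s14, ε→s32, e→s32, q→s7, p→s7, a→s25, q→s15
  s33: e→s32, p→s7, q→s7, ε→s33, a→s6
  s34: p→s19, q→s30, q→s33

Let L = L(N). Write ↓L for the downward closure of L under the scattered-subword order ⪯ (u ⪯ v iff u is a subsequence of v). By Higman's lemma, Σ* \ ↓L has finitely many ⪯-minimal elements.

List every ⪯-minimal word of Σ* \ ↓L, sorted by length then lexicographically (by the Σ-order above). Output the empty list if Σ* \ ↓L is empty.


|Q|=35, |F|=5, |δ|=107 (42 ε).
min D↑ (5 st, q0=0, F={3}): 0:a→1,e→2,p→3,q→3 1:a→3,e→4,p→3,q→3 2:a→4,e→2,p→3,q→3 3:a→3,e→3,p→3,q→3 4:a→3,e→3,p→3,q→3 [Hopcroft].
'p': N↓-sim [21, 9] end={s11,s14,s19,s27,s29,s3,s31,s7,s8} — reject; 1/1 del acc.
'q': run [21, 16] end={s11,s14,s15,s18,s19,s2,s22,s26,s27,s29,s3,s31,…} ∉↓L; 1/1 single-dels accept.
'aa': |S_i|=[21, 19, 8] end={s14,s19,s2,s29,s3,s31,s7,s8} rej; 2/2 deletions ∈↓L.
'aee': |S_i|=[21, 19, 12, 8] end={s11,s14,s19,s29,s3,s31,s7,s8} rej; 3/3 single-dels accept.
'eae': |S_i|=[21, 13, 12, 8] end={s11,s14,s19,s29,s3,s31,s7,s8} rej; 3/3 del acc.
5 words, ⪯-incomp.

min(Σ*\↓L) = [p, q, aa, aee, eae].


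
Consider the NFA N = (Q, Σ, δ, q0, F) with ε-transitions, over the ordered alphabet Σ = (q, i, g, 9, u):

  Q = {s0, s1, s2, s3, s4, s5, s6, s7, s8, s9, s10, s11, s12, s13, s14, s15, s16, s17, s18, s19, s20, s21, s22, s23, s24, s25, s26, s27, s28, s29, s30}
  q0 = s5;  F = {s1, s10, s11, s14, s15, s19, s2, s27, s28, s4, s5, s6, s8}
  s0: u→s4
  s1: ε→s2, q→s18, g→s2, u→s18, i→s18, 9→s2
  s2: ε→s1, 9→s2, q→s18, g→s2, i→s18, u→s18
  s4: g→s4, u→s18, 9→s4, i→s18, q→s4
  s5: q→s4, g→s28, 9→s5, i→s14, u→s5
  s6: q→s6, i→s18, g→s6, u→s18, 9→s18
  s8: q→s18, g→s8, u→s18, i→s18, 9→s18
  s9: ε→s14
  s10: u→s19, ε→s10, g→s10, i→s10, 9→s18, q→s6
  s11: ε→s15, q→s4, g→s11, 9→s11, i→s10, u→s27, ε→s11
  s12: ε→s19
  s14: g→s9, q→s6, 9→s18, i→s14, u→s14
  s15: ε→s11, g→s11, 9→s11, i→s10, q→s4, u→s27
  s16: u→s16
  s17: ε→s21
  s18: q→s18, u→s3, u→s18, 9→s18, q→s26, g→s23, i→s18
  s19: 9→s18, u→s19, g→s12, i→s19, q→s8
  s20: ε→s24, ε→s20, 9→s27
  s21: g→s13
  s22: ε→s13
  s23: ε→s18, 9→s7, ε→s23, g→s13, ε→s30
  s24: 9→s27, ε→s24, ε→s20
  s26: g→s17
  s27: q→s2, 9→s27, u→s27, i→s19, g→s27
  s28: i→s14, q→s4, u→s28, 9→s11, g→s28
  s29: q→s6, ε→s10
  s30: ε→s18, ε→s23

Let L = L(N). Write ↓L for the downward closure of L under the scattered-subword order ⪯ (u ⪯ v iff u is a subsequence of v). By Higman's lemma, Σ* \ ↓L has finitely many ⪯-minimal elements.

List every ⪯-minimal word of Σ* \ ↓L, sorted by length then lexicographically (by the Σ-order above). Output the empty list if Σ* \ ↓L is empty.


|Q|=31, |F|=13, |δ|=101 (20 ε).
min D↑ (12 st, q0=0, F={4}): 0:q→1,i→2,g→3,9→0,u→0 1:q→1,i→4,g→1,9→1,u→4 2:q→5,i→2,g→2,9→4,u→2 3:q→1,i→2,g→3,9→6,u→3 4:q→4,i→4,g→4,9→4,u→4 5:q→5,i→4,g→5,9→4,u→4 6:q→1,i→7,g→6,9→6,u→8 7:q→5,i→7,g→7,9→4,u→9 8:q→10,i→9,g→8,9→8,u→8 9:q→11,i→9,g→9,9→4,u→9 10:q→4,i→4,g→10,9→10,u→4 11:q→4,i→4,g→11,9→4,u→4 [Hopcroft].
'qi': N↓-sim [24, 14, 9] end={s13,s17,s18,s21,s23,s26,s3,s30,s7} rej; 2/2 del acc.
'qu': run [24, 14, 9] end={s13,s17,s18,s21,s23,s26,s3,s30,s7} ∉↓L; 2/2 deletions ∈↓L.
'i9': |S_i|=[24, 16, 9] end={s13,s17,s18,s21,s23,s26,s3,s30,s7} rej; 2/2 deletions ∈↓L.
'g9uqq': run [24, 23, 20, 15, 12, 9] end={s13,s17,s18,s21,s23,s26,s3,s30,s7} ∉↓L; 5/5 deletions ∈↓L.
4 obstructions.

A = [qi, qu, i9, g9uqq].


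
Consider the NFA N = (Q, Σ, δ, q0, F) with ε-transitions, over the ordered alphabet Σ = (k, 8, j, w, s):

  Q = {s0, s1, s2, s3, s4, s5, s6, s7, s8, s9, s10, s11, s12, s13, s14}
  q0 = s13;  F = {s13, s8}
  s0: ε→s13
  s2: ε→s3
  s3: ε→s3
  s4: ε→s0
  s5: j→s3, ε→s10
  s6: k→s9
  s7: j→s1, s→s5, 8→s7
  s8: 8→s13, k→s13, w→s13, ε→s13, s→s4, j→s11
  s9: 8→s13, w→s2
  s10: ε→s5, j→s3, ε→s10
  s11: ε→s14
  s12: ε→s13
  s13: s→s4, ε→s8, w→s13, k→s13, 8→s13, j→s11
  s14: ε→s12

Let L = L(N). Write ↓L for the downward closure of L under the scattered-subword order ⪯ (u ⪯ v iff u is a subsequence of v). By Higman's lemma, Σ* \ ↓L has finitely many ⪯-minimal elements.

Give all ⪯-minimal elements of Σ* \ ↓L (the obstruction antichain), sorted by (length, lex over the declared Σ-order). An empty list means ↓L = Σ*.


A = [].

|Q|=15, |F|=2, |δ|=30 (12 ε).
min D↑ (1 st, q0=0, F={}): 0:k→0,8→0,j→0,w→0,s→0 [Hopcroft].
L(D↑) = ∅; no obstructions.


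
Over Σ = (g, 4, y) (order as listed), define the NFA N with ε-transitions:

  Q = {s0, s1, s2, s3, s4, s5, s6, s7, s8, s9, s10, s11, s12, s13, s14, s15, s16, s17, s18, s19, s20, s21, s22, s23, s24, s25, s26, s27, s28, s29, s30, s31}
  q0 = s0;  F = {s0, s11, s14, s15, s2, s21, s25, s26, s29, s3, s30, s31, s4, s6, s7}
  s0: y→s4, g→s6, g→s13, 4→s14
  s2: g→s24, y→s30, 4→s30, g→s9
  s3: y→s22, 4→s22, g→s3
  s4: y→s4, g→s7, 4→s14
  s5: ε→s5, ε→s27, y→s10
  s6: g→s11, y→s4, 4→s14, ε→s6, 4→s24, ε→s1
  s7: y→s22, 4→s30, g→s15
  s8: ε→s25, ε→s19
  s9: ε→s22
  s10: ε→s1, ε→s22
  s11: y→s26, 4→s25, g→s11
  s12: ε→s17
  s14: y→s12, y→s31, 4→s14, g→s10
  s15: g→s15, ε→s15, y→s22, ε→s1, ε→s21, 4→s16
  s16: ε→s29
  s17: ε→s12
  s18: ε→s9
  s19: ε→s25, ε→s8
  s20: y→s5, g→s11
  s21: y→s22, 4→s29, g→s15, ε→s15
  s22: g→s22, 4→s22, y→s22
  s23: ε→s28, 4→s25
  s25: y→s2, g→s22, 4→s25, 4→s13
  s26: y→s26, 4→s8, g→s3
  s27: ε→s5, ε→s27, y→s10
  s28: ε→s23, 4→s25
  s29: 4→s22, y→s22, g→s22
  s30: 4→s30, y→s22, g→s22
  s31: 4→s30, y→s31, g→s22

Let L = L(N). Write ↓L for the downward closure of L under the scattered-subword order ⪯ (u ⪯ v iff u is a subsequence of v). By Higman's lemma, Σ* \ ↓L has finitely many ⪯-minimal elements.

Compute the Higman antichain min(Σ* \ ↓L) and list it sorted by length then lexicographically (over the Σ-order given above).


A = [4g, ygy, 4y4y, ggyg4, ygg44, gg4yyy].

|Q|=32, |F|=15, |δ|=82 (23 ε).
min D↑ (15 st, q0=0, F={5}): 0:g→1,4→2,y→3 1:g→4,4→2,y→3 2:g→5,4→2,y→6 3:g→7,4→2,y→3 4:g→4,4→8,y→9 5:g→5,4→5,y→5 6:g→5,4→10,y→6 7:g→11,4→10,y→5 8:g→5,4→8,y→12 9:g→13,4→8,y→9 10:g→5,4→10,y→5 11:g→11,4→14,y→5 12:g→5,4→10,y→10 13:g→13,4→5,y→5 14:g→5,4→5,y→5 (ε-aug+det+¬).
'4g': N↓-sim [26, 17, 5] end={s1,s10,s22,s24,s9} rej; 2/2 deletions ∈↓L.
'ygy': |S_i|=[26, 23, 12, 1] end={s22} rej; 3/3 del acc.
'4y4y': |S_i|=[26, 17, 8, 2, 1] end={s22} ∉↓L; 4/4 single-dels accept.
'ggyg4': N↓-sim [26, 25, 19, 11, 4, 1] end={s22} ∉↓L; 5/5 del acc.
'ygg44': run [26, 23, 12, 7, 3, 1] end={s22} — reject; 5/5 deletions ∈↓L.
'gg4yyy': N↓-sim [26, 25, 19, 11, 5, 2, 1] end={s22} — reject; 6/6 deletions ∈↓L.
6 obstructions.


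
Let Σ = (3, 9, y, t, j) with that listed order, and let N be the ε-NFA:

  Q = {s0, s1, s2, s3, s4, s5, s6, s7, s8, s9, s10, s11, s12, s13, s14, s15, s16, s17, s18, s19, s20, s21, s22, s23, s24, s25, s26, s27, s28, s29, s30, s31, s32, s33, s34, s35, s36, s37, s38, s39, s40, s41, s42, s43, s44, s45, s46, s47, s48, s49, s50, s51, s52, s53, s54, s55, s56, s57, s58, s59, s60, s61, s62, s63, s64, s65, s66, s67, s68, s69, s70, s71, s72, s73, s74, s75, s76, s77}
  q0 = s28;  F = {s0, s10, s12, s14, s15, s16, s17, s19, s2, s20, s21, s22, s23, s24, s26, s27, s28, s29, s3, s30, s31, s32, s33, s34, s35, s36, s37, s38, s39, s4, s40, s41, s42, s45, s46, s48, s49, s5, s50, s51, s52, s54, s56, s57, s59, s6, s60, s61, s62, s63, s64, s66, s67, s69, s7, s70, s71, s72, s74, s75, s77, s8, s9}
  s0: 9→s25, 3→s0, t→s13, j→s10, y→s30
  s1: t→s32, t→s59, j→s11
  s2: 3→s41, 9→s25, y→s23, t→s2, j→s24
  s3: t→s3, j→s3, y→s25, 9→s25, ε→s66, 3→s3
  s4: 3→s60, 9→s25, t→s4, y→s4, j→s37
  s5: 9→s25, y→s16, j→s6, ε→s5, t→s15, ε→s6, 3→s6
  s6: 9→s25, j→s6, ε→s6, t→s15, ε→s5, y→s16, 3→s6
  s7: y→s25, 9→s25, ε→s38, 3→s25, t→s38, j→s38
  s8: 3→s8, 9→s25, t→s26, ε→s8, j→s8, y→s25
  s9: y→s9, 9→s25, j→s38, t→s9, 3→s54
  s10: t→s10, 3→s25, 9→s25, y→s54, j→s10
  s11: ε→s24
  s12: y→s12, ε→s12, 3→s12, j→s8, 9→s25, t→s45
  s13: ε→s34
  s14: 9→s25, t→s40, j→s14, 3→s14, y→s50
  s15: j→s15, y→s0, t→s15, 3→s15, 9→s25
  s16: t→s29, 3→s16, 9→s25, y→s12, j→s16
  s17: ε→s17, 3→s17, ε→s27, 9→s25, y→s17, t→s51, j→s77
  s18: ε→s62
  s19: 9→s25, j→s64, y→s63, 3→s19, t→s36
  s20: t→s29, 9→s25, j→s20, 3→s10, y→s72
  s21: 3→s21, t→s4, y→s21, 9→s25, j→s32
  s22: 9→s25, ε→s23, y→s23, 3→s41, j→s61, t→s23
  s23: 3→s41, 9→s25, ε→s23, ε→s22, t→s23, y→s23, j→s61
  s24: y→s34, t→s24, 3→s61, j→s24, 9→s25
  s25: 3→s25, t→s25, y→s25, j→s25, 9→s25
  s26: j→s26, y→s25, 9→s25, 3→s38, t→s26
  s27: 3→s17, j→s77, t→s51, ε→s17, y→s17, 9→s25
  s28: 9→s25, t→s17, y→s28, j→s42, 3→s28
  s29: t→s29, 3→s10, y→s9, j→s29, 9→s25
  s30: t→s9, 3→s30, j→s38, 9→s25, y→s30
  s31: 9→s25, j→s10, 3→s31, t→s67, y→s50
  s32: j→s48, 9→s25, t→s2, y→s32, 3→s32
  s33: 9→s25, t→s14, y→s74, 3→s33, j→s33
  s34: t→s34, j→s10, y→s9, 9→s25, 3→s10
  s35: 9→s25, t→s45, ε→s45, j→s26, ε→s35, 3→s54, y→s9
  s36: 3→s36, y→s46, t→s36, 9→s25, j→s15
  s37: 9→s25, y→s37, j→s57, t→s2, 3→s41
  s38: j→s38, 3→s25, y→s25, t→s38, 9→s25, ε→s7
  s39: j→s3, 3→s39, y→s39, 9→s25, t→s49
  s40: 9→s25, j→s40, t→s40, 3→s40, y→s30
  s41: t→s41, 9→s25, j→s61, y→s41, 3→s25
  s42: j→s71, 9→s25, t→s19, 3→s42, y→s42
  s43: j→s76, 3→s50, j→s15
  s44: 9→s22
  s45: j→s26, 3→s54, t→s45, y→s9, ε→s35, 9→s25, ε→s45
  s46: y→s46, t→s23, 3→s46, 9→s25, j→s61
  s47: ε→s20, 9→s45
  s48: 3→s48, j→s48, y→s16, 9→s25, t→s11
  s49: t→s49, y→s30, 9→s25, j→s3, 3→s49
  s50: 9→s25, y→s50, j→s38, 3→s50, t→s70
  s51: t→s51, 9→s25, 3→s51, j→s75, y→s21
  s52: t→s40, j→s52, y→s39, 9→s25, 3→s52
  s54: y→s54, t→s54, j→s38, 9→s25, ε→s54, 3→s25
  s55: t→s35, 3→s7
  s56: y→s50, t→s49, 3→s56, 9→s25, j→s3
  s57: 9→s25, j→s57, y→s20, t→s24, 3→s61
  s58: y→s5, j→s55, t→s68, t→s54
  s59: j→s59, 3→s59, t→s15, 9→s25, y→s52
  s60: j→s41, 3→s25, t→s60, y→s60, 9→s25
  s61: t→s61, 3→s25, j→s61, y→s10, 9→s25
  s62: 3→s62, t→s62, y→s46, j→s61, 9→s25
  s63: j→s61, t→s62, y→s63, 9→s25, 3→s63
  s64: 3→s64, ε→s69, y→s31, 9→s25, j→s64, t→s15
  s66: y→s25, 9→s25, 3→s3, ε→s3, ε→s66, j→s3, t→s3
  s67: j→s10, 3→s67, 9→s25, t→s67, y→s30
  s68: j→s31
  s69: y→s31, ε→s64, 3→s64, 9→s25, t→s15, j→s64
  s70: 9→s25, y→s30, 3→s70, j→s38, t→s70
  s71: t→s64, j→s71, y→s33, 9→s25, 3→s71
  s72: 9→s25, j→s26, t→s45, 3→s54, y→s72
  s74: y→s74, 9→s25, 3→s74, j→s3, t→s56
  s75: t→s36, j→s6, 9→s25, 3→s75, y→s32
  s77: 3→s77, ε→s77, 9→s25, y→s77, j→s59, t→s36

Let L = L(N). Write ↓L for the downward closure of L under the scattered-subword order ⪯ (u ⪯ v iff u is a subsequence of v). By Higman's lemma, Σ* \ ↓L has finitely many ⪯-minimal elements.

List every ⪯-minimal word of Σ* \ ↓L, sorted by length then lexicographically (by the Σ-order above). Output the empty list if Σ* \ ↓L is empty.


|Q|=78, |F|=63, |δ|=364 (29 ε).
min D↑ (57 st, q0=0, F={1}): 0:3→0,9→1,y→0,t→2,j→3 1:3→1,9→1,y→1,t→1,j→1 2:3→2,9→1,y→2,t→4,j→5 3:3→3,9→1,y→3,t→6,j→7 4:3→4,9→1,y→8,t→4,j→9 5:3→5,9→1,y→5,t→10,j→11 6:3→6,9→1,y→12,t→10,j→13 7:3→7,9→1,y→14,t→13,j→7 8:3→8,9→1,y→8,t→15,j→16 9:3→9,9→1,y→16,t→10,j→17 10:3→10,9→1,y→18,t→10,j→19 11:3→11,9→1,y→20,t→19,j→11 12:3→12,9→1,y→12,t→21,j→22 13:3→13,9→1,y→23,t→19,j→13 14:3→14,9→1,y→24,t→25,j→14 15:3→26,9→1,y→15,t→15,j→27 16:3→16,9→1,y→16,t→28,j→29 17:3→17,9→1,y→30,t→19,j→17 18:3→18,9→1,y→18,t→31,j→22 19:3→19,9→1,y→32,t→19,j→19 20:3→20,9→1,y→33,t→34,j→20 21:3→21,9→1,y→18,t→21,j→22 22:3→1,9→1,y→35,t→22,j→22 23:3→23,9→1,y→36,t→37,j→35 24:3→24,9→1,y→24,t→38,j→39 25:3→25,9→1,y→36,t→34,j→25 26:3→1,9→1,y→26,t→26,j→40 27:3→40,9→1,y→27,t→28,j→41 28:3→40,9→1,y→31,t→28,j→42 29:3→29,9→1,y→30,t→42,j→29 30:3→30,9→1,y→43,t→44,j→30 31:3→40,9→1,y→31,t→31,j→22 32:3→32,9→1,y→45,t→46,j→35 33:3→33,9→1,y→33,t→47,j→39 34:3→34,9→1,y→45,t→34,j→34 35:3→1,9→1,y→48,t→35,j→35 36:3→36,9→1,y→36,t→49,j→50 37:3→37,9→1,y→45,t→37,j→35 38:3→38,9→1,y→36,t→47,j→39 39:3→39,9→1,y→1,t→39,j→39 40:3→1,9→1,y→40,t→40,j→22 41:3→22,9→1,y→51,t→42,j→41 42:3→22,9→1,y→46,t→42,j→42 43:3→43,9→1,y→43,t→52,j→53 44:3→35,9→1,y→54,t→44,j→44 45:3→45,9→1,y→45,t→54,j→50 46:3→35,9→1,y→54,t→46,j→35 47:3→47,9→1,y→45,t→47,j→39 48:3→1,9→1,y→48,t→48,j→50 49:3→49,9→1,y→45,t→49,j→50 50:3→1,9→1,y→1,t→50,j→50 51:3→35,9→1,y→55,t→44,j→51 52:3→48,9→1,y→54,t→52,j→56 53:3→53,9→1,y→1,t→56,j→53 54:3→48,9→1,y→54,t→54,j→50 55:3→48,9→1,y→55,t→52,j→56 56:3→50,9→1,y→1,t→56,j→56.
'9': |S_i|=[66, 1] end={s25} ∉↓L; 1/1 del acc.
'jtyj3': run [66, 59, 39, 21, 6, 1] end={s25} — reject; 5/5 single-dels accept.
'ttyt33': N↓-sim [66, 61, 47, 34, 25, 8, 1] end={s25} ∉↓L; 6/6 single-dels accept.
'jjyyjy': run [66, 59, 45, 33, 20, 7, 1] end={s25} rej; 6/6 del acc.
4 obstructions.

Antichain: [9, jtyj3, ttyt33, jjyyjy].


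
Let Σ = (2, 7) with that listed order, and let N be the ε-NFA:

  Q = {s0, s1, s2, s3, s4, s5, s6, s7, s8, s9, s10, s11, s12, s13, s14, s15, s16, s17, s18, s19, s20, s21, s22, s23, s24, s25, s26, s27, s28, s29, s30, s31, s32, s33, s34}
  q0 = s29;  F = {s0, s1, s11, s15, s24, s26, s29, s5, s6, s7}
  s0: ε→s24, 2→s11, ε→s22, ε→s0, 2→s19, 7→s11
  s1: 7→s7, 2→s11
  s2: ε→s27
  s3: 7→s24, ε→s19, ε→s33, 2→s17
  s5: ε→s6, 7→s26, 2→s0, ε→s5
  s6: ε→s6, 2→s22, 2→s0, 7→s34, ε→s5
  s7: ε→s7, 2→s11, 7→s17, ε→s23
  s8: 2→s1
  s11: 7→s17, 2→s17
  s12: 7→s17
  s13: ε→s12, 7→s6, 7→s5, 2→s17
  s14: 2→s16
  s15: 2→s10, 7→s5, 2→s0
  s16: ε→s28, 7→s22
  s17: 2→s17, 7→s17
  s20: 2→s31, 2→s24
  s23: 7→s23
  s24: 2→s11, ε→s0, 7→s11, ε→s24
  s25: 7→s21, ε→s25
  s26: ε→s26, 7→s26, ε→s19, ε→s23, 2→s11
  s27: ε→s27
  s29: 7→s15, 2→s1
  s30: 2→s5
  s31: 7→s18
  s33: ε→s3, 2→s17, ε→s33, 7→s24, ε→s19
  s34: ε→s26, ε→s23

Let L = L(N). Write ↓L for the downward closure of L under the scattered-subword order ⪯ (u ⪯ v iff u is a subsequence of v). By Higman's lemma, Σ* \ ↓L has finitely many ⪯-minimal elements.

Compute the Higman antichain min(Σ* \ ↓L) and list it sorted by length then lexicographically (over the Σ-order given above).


Antichain: [222, 227, 277, 7272, 77722, 77727].

|Q|=35, |F|=10, |δ|=68 (26 ε).
min D↑ (9 st, q0=0, F={7}): 0:2→1,7→2 1:2→3,7→4 2:2→5,7→6 3:2→7,7→7 4:2→3,7→7 5:2→3,7→3 6:2→5,7→8 7:2→7,7→7 8:2→3,7→8 [Hopcroft].
'222': N↓-sim [16, 10, 3, 1] end={s17} ∉↓L; 3/3 del acc.
'227': |S_i|=[16, 10, 3, 1] end={s17} rej; 3/3 single-dels accept.
'277': |S_i|=[16, 10, 4, 2] end={s17,s23} ∉↓L; 3/3 deletions ∈↓L.
'7272': N↓-sim [16, 14, 7, 2, 1] end={s17} rej; 4/4 deletions ∈↓L.
'77722': |S_i|=[16, 14, 11, 6, 2, 1] end={s17} rej; 5/5 del acc.
'77727': N↓-sim [16, 14, 11, 6, 2, 1] end={s17} ∉↓L; 5/5 deletions ∈↓L.
6 obstructions.


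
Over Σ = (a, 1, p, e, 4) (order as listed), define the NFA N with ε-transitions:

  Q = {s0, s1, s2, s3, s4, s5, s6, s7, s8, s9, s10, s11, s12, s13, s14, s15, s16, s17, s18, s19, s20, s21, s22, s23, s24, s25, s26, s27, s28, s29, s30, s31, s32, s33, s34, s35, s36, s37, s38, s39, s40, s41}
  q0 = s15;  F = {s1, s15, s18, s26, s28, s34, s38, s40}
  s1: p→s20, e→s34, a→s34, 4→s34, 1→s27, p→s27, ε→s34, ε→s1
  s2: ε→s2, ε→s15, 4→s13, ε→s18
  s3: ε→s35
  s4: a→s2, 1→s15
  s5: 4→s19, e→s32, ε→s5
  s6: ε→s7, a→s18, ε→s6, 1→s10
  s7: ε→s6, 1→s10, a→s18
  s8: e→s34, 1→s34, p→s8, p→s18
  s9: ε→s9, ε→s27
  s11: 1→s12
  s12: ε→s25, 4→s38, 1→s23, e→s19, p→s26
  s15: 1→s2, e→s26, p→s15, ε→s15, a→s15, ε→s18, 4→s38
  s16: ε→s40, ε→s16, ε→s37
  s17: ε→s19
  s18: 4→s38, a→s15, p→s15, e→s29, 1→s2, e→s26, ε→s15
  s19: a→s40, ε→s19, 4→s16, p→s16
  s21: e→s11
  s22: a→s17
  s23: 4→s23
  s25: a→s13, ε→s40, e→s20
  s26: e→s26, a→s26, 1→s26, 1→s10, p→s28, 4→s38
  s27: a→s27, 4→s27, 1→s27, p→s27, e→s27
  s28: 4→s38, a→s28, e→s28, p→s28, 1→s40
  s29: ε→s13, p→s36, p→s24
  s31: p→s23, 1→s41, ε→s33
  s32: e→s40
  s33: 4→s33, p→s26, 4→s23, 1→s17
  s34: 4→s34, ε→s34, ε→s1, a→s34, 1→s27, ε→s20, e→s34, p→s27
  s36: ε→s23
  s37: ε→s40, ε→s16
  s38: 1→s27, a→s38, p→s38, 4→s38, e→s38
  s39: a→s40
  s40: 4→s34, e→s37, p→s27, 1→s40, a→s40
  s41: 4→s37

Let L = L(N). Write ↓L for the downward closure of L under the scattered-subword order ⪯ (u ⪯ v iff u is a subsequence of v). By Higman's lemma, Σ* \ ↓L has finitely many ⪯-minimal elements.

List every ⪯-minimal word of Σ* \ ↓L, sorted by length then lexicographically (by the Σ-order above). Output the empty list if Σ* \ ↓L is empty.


min(Σ*\↓L) = [41, ep1p].

|Q|=42, |F|=8, |δ|=115 (30 ε).
min D↑ (7 st, q0=0, F={4}): 0:a→0,1→0,p→0,e→1,4→2 1:a→1,1→1,p→3,e→1,4→2 2:a→2,1→4,p→2,e→2,4→2 3:a→3,1→5,p→3,e→3,4→2 4:a→4,1→4,p→4,e→4,4→4 5:a→5,1→5,p→4,e→5,4→6 6:a→6,1→4,p→4,e→6,4→6 (ε-aug+det+¬).
'41': |S_i|=[19, 7, 1] end={s27} rej; 2/2 deletions ∈↓L.
'ep1p': run [19, 16, 12, 7, 2] end={s20,s27} ∉↓L; 4/4 deletions ∈↓L.
2 words, ⪯-incomp.


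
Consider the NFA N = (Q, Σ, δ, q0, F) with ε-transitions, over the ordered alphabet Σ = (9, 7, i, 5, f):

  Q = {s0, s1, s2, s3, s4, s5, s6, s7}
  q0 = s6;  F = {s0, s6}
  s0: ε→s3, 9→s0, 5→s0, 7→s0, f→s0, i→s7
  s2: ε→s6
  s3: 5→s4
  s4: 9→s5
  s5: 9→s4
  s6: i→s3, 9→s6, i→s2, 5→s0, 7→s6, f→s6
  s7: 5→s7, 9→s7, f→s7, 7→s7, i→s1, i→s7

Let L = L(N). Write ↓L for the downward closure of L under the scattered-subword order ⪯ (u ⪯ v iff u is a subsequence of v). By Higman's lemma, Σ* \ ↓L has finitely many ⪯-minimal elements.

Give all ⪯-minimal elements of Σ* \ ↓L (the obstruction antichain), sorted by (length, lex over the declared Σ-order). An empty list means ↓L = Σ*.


A = [5i].

|Q|=8, |F|=2, |δ|=22 (2 ε).
min D↑ (3 st, q0=0, F={2}): 0:9→0,7→0,i→0,5→1,f→0 1:9→1,7→1,i→2,5→1,f→1 2:9→2,7→2,i→2,5→2,f→2 (ε-aug+det+¬).
'5i': N↓-sim [8, 6, 2] end={s1,s7} rej; 2/2 single-dels accept.
1 minimals (antichain).


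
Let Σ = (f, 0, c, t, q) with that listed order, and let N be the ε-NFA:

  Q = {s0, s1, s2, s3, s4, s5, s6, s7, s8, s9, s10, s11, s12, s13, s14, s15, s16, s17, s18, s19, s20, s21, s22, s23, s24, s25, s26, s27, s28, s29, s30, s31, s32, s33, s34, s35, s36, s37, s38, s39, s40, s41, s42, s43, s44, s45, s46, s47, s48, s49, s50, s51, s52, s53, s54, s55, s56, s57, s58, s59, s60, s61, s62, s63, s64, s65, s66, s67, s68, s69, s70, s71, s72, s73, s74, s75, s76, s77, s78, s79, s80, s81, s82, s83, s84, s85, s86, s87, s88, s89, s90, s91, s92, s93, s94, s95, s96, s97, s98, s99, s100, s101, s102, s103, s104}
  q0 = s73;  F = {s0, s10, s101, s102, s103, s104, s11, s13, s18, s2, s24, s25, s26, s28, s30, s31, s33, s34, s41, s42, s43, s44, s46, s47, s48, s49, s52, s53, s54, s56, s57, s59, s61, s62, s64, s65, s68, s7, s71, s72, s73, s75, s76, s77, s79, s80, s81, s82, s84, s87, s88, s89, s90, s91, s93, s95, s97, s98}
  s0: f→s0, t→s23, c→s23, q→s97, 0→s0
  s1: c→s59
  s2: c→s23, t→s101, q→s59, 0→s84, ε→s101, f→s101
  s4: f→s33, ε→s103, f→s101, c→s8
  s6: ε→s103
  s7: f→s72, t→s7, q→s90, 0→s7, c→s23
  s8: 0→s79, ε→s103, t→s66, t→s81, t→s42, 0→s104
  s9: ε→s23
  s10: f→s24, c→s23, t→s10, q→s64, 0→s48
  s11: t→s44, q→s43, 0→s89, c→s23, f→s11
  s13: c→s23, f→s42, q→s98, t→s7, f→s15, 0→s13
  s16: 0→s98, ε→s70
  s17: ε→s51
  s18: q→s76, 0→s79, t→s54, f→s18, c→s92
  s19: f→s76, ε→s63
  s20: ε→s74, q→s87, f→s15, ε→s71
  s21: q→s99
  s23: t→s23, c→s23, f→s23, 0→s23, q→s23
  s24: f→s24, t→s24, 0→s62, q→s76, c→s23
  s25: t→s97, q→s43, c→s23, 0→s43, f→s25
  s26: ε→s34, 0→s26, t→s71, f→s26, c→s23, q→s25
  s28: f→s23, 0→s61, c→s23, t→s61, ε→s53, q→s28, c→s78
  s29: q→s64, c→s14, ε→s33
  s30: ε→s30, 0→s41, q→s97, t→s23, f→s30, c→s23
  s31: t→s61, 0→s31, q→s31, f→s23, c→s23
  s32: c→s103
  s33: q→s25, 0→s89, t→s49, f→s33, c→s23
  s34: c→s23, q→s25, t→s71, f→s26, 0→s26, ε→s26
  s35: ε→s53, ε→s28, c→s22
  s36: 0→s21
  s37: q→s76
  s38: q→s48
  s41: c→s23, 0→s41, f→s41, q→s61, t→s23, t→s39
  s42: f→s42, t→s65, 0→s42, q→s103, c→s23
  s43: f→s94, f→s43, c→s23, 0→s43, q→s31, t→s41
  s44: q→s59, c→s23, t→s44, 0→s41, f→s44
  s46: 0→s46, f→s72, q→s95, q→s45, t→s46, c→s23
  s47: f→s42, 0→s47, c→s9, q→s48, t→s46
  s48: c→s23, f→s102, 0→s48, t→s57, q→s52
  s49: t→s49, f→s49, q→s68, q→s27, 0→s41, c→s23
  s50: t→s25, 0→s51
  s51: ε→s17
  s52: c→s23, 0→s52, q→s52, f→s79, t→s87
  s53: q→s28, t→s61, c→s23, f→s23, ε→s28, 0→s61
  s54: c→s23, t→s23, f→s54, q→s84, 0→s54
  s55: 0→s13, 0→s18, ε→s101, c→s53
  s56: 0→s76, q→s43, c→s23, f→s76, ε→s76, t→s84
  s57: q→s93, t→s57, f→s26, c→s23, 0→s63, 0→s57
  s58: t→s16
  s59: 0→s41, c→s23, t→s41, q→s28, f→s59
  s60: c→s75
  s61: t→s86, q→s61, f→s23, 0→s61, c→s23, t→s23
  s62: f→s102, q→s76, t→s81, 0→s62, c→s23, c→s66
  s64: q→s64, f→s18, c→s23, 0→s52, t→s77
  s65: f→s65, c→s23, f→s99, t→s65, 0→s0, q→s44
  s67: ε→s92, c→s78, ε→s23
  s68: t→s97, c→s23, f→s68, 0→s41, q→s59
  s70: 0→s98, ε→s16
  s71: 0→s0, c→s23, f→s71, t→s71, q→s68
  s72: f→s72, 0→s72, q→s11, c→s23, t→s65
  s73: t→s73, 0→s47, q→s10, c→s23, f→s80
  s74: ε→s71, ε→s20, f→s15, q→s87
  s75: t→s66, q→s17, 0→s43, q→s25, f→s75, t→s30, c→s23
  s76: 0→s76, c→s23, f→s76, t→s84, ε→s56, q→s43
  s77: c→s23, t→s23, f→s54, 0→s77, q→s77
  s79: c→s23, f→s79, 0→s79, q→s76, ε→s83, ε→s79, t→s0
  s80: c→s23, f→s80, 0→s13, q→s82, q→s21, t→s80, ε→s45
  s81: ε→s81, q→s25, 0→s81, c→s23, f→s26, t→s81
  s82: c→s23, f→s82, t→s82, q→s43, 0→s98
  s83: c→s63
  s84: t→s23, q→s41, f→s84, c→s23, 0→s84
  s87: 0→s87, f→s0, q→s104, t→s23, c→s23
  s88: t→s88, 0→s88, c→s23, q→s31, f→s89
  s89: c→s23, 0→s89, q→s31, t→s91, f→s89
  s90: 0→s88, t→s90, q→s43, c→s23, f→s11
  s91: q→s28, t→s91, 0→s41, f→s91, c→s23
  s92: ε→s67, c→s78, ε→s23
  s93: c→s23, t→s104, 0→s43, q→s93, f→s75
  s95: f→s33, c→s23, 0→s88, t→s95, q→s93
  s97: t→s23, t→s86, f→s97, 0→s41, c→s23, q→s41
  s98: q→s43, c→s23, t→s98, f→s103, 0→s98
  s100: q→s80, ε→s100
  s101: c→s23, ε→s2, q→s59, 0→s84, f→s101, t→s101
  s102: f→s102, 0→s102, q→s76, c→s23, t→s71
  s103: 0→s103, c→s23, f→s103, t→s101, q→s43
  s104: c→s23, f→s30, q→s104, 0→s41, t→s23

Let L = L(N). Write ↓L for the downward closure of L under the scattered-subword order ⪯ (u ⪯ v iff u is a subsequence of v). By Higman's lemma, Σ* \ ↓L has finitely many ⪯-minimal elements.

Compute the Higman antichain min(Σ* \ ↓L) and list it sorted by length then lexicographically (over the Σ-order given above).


Antichain: [c, qqtt, fqqqf, 0ft0t, 0tq0qf].

|Q|=105, |F|=58, |δ|=379 (35 ε).
min D↑ (55 st, q0=0, F={3}): 0:f→1,0→2,c→3,t→0,q→4 1:f→1,0→5,c→3,t→1,q→6 2:f→7,0→2,c→3,t→8,q→9 3:f→3,0→3,c→3,t→3,q→3 4:f→10,0→9,c→3,t→4,q→11 5:f→7,0→5,c→3,t→12,q→13 6:f→6,0→13,c→3,t→6,q→14 7:f→7,0→7,c→3,t→15,q→16 8:f→17,0→8,c→3,t→8,q→18 9:f→19,0→9,c→3,t→20,q→21 10:f→10,0→22,c→3,t→10,q→23 11:f→24,0→21,c→3,t→25,q→11 12:f→17,0→12,c→3,t→12,q→26 13:f→16,0→13,c→3,t→13,q→14 14:f→14,0→14,c→3,t→27,q→28 15:f→15,0→29,c→3,t→15,q→30 16:f→16,0→16,c→3,t→31,q→14 17:f→17,0→17,c→3,t→15,q→32 18:f→33,0→34,c→3,t→18,q→35 19:f→19,0→19,c→3,t→36,q→23 20:f→37,0→20,c→3,t→20,q→35 21:f→38,0→21,c→3,t→39,q→21 22:f→19,0→22,c→3,t→40,q→23 23:f→23,0→23,c→3,t→41,q→14 24:f→24,0→38,c→3,t→42,q→23 25:f→42,0→25,c→3,t→3,q→25 26:f→32,0→34,c→3,t→26,q→14 27:f→27,0→27,c→3,t→3,q→43 28:f→3,0→28,c→3,t→43,q→28 29:f→29,0→29,c→3,t→3,q→44 30:f→30,0→27,c→3,t→30,q→45 31:f→31,0→41,c→3,t→31,q→45 32:f→32,0→46,c→3,t→30,q→14 33:f→33,0→46,c→3,t→47,q→48 34:f→46,0→34,c→3,t→34,q→28 35:f→49,0→14,c→3,t→50,q→35 36:f→36,0→29,c→3,t→36,q→51 37:f→37,0→37,c→3,t→36,q→48 38:f→38,0→38,c→3,t→29,q→23 39:f→29,0→39,c→3,t→3,q→50 40:f→37,0→40,c→3,t→40,q→48 41:f→41,0→41,c→3,t→3,q→27 42:f→42,0→42,c→3,t→3,q→41 43:f→3,0→43,c→3,t→3,q→43 44:f→44,0→27,c→3,t→3,q→27 45:f→45,0→27,c→3,t→27,q→52 46:f→46,0→46,c→3,t→53,q→28 47:f→47,0→27,c→3,t→47,q→51 48:f→48,0→14,c→3,t→44,q→14 49:f→49,0→14,c→3,t→54,q→48 50:f→54,0→27,c→3,t→3,q→50 51:f→51,0→27,c→3,t→44,q→45 52:f→3,0→43,c→3,t→43,q→52 53:f→53,0→27,c→3,t→53,q→52 54:f→54,0→27,c→3,t→3,q→44.
'c': N↓-sim [76, 7] end={s23,s63,s66,s67,s78,s9,s92} ∉↓L; 1/1 del acc.
'qqtt': |S_i|=[76, 65, 39, 14, 3] end={s23,s39,s86} ∉↓L; 4/4 del acc.
'fqqqf': N↓-sim [76, 62, 34, 13, 7, 1] end={s23} — reject; 5/5 deletions ∈↓L.
'0ft0t': run [76, 66, 47, 24, 8, 3] end={s23,s39,s86} ∉↓L; 5/5 deletions ∈↓L.
'0tq0qf': |S_i|=[76, 66, 51, 33, 14, 7, 1] end={s23} — reject; 6/6 single-dels accept.
5 obstructions.


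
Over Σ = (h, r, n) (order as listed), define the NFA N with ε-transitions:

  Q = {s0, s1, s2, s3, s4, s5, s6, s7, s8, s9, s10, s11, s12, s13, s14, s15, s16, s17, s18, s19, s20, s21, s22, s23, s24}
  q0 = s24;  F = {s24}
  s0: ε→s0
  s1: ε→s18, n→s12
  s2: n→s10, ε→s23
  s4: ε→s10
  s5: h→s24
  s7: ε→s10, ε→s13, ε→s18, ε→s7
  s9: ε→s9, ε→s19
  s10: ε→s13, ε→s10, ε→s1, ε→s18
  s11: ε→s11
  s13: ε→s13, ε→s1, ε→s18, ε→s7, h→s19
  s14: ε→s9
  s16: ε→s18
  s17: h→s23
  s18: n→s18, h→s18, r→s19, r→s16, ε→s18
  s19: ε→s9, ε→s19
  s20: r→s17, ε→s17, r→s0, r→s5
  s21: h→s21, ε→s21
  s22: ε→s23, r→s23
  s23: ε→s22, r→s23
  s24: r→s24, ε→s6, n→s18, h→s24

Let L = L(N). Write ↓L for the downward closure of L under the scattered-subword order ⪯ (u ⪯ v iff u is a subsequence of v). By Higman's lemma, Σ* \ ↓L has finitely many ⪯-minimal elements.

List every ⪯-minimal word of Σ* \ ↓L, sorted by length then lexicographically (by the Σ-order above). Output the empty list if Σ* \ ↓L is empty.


Antichain: [n].

|Q|=25, |F|=1, |δ|=47 (29 ε).
min D↑ (2 st, q0=0, F={1}): 0:h→0,r→0,n→1 1:h→1,r→1,n→1 (ε-aug+det+¬).
'n': |S_i|=[6, 4] end={s16,s18,s19,s9} rej; 1/1 del acc.
1 obstructions.


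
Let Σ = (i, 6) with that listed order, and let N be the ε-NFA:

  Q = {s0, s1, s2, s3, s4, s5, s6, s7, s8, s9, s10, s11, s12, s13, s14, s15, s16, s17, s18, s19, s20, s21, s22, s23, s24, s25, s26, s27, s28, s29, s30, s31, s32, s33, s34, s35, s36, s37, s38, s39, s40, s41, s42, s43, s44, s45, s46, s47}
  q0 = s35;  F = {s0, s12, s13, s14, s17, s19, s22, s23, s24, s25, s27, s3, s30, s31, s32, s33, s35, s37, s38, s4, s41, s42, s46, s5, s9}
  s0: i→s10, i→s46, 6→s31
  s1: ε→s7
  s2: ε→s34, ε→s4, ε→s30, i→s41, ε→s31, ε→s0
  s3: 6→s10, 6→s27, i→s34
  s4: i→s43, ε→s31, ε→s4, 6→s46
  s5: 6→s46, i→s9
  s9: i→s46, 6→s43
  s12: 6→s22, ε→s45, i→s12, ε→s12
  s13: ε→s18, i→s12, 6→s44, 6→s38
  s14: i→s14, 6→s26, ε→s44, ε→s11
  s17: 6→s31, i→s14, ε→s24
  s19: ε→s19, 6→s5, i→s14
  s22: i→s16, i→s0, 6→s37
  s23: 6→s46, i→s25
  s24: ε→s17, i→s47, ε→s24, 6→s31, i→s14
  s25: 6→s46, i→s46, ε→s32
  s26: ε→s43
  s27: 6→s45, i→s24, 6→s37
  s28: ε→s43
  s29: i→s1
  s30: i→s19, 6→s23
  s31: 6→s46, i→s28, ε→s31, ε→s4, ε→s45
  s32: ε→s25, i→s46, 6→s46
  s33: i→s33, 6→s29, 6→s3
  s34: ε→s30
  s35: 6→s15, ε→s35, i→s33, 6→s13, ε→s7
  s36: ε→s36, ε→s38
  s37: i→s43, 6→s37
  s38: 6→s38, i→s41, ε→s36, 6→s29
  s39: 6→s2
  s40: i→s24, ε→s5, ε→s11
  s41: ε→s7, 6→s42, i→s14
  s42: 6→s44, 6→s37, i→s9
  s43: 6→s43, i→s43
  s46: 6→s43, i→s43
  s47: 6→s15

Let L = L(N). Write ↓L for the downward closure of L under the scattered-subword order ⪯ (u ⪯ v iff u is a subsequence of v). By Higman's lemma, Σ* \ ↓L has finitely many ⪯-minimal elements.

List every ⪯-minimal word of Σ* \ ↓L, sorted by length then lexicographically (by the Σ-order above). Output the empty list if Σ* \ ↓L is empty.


min(Σ*\↓L) = [i666i, 6i66i, 66ii6, i6iii6, i6i666, 6i6iii].

|Q|=48, |F|=25, |δ|=100 (33 ε).
min D↑ (23 st, q0=0, F={21}): 0:i→1,6→2 1:i→1,6→3 2:i→4,6→5 3:i→6,6→7 4:i→4,6→8 5:i→9,6→5 6:i→10,6→11 7:i→12,6→13 8:i→14,6→13 9:i→15,6→16 10:i→15,6→17 11:i→18,6→19 12:i→15,6→20 13:i→21,6→13 14:i→19,6→20 15:i→15,6→21 16:i→22,6→13 17:i→22,6→19 18:i→19,6→19 19:i→21,6→21 20:i→21,6→19 21:i→21,6→21 22:i→19,6→21.
'i666i': |S_i|=[41, 36, 33, 22, 9, 2] end={s28,s43} ∉↓L; 5/5 single-dels accept.
'6i66i': |S_i|=[41, 39, 32, 20, 8, 2] end={s28,s43} — reject; 5/5 del acc.
'66ii6': run [41, 39, 32, 25, 11, 3] end={s15,s26,s43} — reject; 5/5 del acc.
'i6iii6': |S_i|=[41, 36, 33, 27, 15, 7, 2] end={s26,s43} rej; 6/6 single-dels accept.
'i6i666': |S_i|=[41, 36, 33, 27, 13, 2, 1] end={s43} rej; 6/6 del acc.
'6i6iii': run [41, 39, 32, 20, 12, 4, 1] end={s43} rej; 6/6 del acc.
6 minimals (antichain).


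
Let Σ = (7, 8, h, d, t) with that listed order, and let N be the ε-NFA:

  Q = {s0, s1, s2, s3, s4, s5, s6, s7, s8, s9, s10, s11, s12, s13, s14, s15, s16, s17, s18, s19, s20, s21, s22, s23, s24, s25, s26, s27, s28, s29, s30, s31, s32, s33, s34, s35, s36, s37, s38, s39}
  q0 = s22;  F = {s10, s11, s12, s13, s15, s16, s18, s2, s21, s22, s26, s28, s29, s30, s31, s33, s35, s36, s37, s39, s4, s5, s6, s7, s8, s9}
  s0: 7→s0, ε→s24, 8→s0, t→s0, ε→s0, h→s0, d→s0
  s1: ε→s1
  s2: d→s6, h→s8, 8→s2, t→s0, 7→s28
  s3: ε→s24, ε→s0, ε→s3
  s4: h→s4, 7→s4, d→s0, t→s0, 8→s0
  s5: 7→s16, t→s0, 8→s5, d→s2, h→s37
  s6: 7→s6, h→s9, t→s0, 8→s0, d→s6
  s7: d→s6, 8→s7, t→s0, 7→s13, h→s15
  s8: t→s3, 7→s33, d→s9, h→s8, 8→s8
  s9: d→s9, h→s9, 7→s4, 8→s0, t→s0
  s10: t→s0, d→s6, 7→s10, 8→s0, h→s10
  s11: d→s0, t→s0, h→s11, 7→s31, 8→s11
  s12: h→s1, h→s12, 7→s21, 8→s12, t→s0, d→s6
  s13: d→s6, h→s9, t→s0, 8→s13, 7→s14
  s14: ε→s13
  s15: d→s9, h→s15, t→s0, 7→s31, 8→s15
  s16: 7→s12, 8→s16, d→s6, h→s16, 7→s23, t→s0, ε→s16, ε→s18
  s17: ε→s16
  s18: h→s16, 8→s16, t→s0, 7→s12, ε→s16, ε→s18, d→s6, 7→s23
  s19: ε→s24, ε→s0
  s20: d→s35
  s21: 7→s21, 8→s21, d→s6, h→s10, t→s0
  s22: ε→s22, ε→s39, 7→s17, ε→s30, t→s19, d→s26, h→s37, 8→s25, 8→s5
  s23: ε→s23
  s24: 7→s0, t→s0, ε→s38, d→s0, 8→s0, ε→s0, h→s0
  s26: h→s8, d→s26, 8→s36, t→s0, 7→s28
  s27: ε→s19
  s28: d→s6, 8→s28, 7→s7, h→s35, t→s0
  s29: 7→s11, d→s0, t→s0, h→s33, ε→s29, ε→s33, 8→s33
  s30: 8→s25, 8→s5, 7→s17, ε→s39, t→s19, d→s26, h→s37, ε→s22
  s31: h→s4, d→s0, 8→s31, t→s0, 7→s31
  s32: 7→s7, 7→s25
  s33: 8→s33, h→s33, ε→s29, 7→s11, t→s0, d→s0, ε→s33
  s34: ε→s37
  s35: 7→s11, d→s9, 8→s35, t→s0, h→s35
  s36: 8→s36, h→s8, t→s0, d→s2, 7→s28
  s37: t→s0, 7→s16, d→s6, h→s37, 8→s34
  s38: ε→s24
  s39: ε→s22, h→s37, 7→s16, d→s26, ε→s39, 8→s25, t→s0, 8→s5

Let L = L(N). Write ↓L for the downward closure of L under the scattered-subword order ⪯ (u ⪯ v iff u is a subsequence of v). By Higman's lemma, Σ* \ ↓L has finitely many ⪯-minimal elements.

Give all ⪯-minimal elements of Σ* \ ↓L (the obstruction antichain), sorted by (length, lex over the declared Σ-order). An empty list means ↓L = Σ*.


|Q|=40, |F|=26, |δ|=180 (31 ε).
min D↑ (23 st, q0=0, F={5}): 0:7→1,8→2,h→3,d→4,t→5 1:7→6,8→1,h→1,d→7,t→5 2:7→1,8→2,h→3,d→8,t→5 3:7→1,8→3,h→3,d→7,t→5 4:7→9,8→10,h→11,d→4,t→5 5:7→5,8→5,h→5,d→5,t→5 6:7→12,8→6,h→6,d→7,t→5 7:7→7,8→5,h→13,d→7,t→5 8:7→9,8→8,h→11,d→7,t→5 9:7→14,8→9,h→15,d→7,t→5 10:7→9,8→10,h→11,d→8,t→5 11:7→16,8→11,h→11,d→13,t→5 12:7→12,8→12,h→17,d→7,t→5 13:7→18,8→5,h→13,d→13,t→5 14:7→19,8→14,h→20,d→7,t→5 15:7→21,8→15,h→15,d→13,t→5 16:7→21,8→16,h→16,d→5,t→5 17:7→17,8→5,h→17,d→7,t→5 18:7→18,8→5,h→18,d→5,t→5 19:7→19,8→19,h→13,d→7,t→5 20:7→22,8→20,h→20,d→13,t→5 21:7→22,8→21,h→21,d→5,t→5 22:7→22,8→22,h→18,d→5,t→5 (ε-aug+det+¬).
't': run [37, 5] end={s0,s19,s24,s3,s38} ∉↓L; 1/1 deletions ∈↓L.
'7d8': N↓-sim [37, 24, 6, 3] end={s0,s24,s38} — reject; 3/3 single-dels accept.
'hd8': N↓-sim [37, 23, 6, 3] end={s0,s24,s38} rej; 3/3 deletions ∈↓L.
'8dd8': |S_i|=[37, 31, 19, 6, 3] end={s0,s24,s38} — reject; 4/4 deletions ∈↓L.
'dh7d': |S_i|=[37, 21, 13, 8, 3] end={s0,s24,s38} rej; 4/4 single-dels accept.
'777h8': run [37, 24, 17, 11, 7, 3] end={s0,s24,s38} ∉↓L; 5/5 deletions ∈↓L.
6 minimals (antichain).

A = [t, 7d8, hd8, 8dd8, dh7d, 777h8].


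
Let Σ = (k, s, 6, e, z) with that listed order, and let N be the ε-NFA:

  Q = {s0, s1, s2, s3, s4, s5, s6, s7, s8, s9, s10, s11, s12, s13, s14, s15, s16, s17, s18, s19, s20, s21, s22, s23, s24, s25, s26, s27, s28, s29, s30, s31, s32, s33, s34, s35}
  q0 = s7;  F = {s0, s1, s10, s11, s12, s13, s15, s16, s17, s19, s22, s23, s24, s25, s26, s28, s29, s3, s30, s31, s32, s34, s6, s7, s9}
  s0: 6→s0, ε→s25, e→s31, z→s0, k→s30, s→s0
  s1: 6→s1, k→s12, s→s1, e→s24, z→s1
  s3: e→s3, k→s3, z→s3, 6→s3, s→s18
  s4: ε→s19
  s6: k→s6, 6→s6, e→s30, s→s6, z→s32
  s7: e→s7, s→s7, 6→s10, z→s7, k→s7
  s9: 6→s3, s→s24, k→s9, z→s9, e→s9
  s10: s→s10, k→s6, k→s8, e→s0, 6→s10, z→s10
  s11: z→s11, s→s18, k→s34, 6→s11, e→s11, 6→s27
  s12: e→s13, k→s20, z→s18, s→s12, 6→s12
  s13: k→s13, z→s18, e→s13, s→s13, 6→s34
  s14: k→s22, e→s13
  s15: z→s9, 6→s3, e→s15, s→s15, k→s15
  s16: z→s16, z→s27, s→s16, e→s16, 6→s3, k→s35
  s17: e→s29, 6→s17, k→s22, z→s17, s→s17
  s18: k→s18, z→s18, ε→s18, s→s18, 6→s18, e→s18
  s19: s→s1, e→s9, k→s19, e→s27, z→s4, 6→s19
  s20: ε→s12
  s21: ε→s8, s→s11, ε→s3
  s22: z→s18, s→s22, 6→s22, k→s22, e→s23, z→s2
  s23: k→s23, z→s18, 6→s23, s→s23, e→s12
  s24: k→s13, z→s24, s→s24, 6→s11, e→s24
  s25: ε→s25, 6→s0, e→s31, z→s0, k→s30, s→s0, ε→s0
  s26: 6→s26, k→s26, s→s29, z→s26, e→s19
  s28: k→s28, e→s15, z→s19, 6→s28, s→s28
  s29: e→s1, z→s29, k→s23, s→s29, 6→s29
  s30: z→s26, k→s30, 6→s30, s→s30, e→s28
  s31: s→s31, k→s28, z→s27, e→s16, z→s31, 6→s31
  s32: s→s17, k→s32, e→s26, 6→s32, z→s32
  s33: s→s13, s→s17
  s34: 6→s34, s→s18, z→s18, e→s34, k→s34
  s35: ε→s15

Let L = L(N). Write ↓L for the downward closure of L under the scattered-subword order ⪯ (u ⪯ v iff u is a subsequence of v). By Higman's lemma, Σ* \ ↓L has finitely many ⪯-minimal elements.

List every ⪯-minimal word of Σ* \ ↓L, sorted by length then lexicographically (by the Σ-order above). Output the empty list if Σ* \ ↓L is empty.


|Q|=36, |F|=25, |δ|=150 (9 ε).
min D↑ (25 st, q0=0, F={19}): 0:k→0,s→0,6→1,e→0,z→0 1:k→2,s→1,6→1,e→3,z→1 2:k→2,s→2,6→2,e→4,z→5 3:k→4,s→3,6→3,e→6,z→3 4:k→4,s→4,6→4,e→7,z→8 5:k→5,s→9,6→5,e→8,z→5 6:k→7,s→6,6→6,e→10,z→6 7:k→7,s→7,6→7,e→11,z→12 8:k→8,s→13,6→8,e→12,z→8 9:k→14,s→9,6→9,e→13,z→9 10:k→11,s→10,6→15,e→10,z→10 11:k→11,s→11,6→15,e→11,z→16 12:k→12,s→17,6→12,e→16,z→12 13:k→18,s→13,6→13,e→17,z→13 14:k→14,s→14,6→14,e→18,z→19 15:k→15,s→19,6→15,e→15,z→15 16:k→16,s→20,6→15,e→16,z→16 17:k→21,s→17,6→17,e→20,z→17 18:k→18,s→18,6→18,e→21,z→19 19:k→19,s→19,6→19,e→19,z→19 20:k→22,s→20,6→23,e→20,z→20 21:k→21,s→21,6→21,e→22,z→19 22:k→22,s→22,6→24,e→22,z→19 23:k→24,s→19,6→23,e→23,z→23 24:k→24,s→19,6→24,e→24,z→19 (ε-aug+det+¬).
'6kzskz': |S_i|=[32, 31, 26, 20, 14, 8, 2] end={s18,s2} — reject; 6/6 del acc.
'6eee6s': N↓-sim [32, 31, 24, 18, 11, 5, 1] end={s18} — reject; 6/6 deletions ∈↓L.
2 minimals (antichain).

min(Σ*\↓L) = [6kzskz, 6eee6s].
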